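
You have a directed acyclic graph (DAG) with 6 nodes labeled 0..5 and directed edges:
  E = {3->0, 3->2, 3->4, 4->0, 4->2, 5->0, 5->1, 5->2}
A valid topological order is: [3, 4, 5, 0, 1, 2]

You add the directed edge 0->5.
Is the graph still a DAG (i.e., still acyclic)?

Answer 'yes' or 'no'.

Answer: no

Derivation:
Given toposort: [3, 4, 5, 0, 1, 2]
Position of 0: index 3; position of 5: index 2
New edge 0->5: backward (u after v in old order)
Backward edge: old toposort is now invalid. Check if this creates a cycle.
Does 5 already reach 0? Reachable from 5: [0, 1, 2, 5]. YES -> cycle!
Still a DAG? no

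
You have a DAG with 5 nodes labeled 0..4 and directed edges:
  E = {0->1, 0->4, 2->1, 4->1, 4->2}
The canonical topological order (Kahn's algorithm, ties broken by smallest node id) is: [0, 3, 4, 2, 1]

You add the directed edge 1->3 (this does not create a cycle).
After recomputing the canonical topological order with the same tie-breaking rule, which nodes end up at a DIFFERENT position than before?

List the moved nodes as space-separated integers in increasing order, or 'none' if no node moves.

Old toposort: [0, 3, 4, 2, 1]
Added edge 1->3
Recompute Kahn (smallest-id tiebreak):
  initial in-degrees: [0, 3, 1, 1, 1]
  ready (indeg=0): [0]
  pop 0: indeg[1]->2; indeg[4]->0 | ready=[4] | order so far=[0]
  pop 4: indeg[1]->1; indeg[2]->0 | ready=[2] | order so far=[0, 4]
  pop 2: indeg[1]->0 | ready=[1] | order so far=[0, 4, 2]
  pop 1: indeg[3]->0 | ready=[3] | order so far=[0, 4, 2, 1]
  pop 3: no out-edges | ready=[] | order so far=[0, 4, 2, 1, 3]
New canonical toposort: [0, 4, 2, 1, 3]
Compare positions:
  Node 0: index 0 -> 0 (same)
  Node 1: index 4 -> 3 (moved)
  Node 2: index 3 -> 2 (moved)
  Node 3: index 1 -> 4 (moved)
  Node 4: index 2 -> 1 (moved)
Nodes that changed position: 1 2 3 4

Answer: 1 2 3 4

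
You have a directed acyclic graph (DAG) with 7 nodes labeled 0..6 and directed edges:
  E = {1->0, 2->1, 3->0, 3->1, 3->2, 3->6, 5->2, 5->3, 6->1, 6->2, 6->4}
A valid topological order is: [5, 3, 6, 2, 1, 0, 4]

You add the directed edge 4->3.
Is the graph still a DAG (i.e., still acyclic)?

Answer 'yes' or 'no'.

Answer: no

Derivation:
Given toposort: [5, 3, 6, 2, 1, 0, 4]
Position of 4: index 6; position of 3: index 1
New edge 4->3: backward (u after v in old order)
Backward edge: old toposort is now invalid. Check if this creates a cycle.
Does 3 already reach 4? Reachable from 3: [0, 1, 2, 3, 4, 6]. YES -> cycle!
Still a DAG? no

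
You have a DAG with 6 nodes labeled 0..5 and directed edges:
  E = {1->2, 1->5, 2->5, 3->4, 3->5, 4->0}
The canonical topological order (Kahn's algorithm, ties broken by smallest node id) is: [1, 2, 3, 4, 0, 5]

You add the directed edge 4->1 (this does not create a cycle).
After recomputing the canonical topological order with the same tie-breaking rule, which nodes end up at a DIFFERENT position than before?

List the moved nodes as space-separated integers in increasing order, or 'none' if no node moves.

Answer: 0 1 2 3 4

Derivation:
Old toposort: [1, 2, 3, 4, 0, 5]
Added edge 4->1
Recompute Kahn (smallest-id tiebreak):
  initial in-degrees: [1, 1, 1, 0, 1, 3]
  ready (indeg=0): [3]
  pop 3: indeg[4]->0; indeg[5]->2 | ready=[4] | order so far=[3]
  pop 4: indeg[0]->0; indeg[1]->0 | ready=[0, 1] | order so far=[3, 4]
  pop 0: no out-edges | ready=[1] | order so far=[3, 4, 0]
  pop 1: indeg[2]->0; indeg[5]->1 | ready=[2] | order so far=[3, 4, 0, 1]
  pop 2: indeg[5]->0 | ready=[5] | order so far=[3, 4, 0, 1, 2]
  pop 5: no out-edges | ready=[] | order so far=[3, 4, 0, 1, 2, 5]
New canonical toposort: [3, 4, 0, 1, 2, 5]
Compare positions:
  Node 0: index 4 -> 2 (moved)
  Node 1: index 0 -> 3 (moved)
  Node 2: index 1 -> 4 (moved)
  Node 3: index 2 -> 0 (moved)
  Node 4: index 3 -> 1 (moved)
  Node 5: index 5 -> 5 (same)
Nodes that changed position: 0 1 2 3 4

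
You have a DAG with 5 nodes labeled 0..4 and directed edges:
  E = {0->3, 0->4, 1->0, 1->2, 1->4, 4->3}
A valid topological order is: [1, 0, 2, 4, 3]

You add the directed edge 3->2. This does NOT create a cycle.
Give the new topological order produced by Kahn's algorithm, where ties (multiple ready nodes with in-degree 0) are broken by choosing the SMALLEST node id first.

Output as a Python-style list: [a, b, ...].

Answer: [1, 0, 4, 3, 2]

Derivation:
Old toposort: [1, 0, 2, 4, 3]
Added edge: 3->2
Position of 3 (4) > position of 2 (2). Must reorder: 3 must now come before 2.
Run Kahn's algorithm (break ties by smallest node id):
  initial in-degrees: [1, 0, 2, 2, 2]
  ready (indeg=0): [1]
  pop 1: indeg[0]->0; indeg[2]->1; indeg[4]->1 | ready=[0] | order so far=[1]
  pop 0: indeg[3]->1; indeg[4]->0 | ready=[4] | order so far=[1, 0]
  pop 4: indeg[3]->0 | ready=[3] | order so far=[1, 0, 4]
  pop 3: indeg[2]->0 | ready=[2] | order so far=[1, 0, 4, 3]
  pop 2: no out-edges | ready=[] | order so far=[1, 0, 4, 3, 2]
  Result: [1, 0, 4, 3, 2]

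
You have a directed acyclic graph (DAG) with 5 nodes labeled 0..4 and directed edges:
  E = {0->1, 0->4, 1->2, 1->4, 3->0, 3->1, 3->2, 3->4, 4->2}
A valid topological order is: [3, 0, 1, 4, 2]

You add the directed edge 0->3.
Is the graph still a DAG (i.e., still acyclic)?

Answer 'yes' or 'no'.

Given toposort: [3, 0, 1, 4, 2]
Position of 0: index 1; position of 3: index 0
New edge 0->3: backward (u after v in old order)
Backward edge: old toposort is now invalid. Check if this creates a cycle.
Does 3 already reach 0? Reachable from 3: [0, 1, 2, 3, 4]. YES -> cycle!
Still a DAG? no

Answer: no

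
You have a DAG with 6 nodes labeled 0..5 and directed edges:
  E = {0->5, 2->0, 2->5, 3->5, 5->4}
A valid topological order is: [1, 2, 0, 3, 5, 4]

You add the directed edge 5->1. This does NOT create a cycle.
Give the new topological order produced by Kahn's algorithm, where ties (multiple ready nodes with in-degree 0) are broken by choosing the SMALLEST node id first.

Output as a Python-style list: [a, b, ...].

Answer: [2, 0, 3, 5, 1, 4]

Derivation:
Old toposort: [1, 2, 0, 3, 5, 4]
Added edge: 5->1
Position of 5 (4) > position of 1 (0). Must reorder: 5 must now come before 1.
Run Kahn's algorithm (break ties by smallest node id):
  initial in-degrees: [1, 1, 0, 0, 1, 3]
  ready (indeg=0): [2, 3]
  pop 2: indeg[0]->0; indeg[5]->2 | ready=[0, 3] | order so far=[2]
  pop 0: indeg[5]->1 | ready=[3] | order so far=[2, 0]
  pop 3: indeg[5]->0 | ready=[5] | order so far=[2, 0, 3]
  pop 5: indeg[1]->0; indeg[4]->0 | ready=[1, 4] | order so far=[2, 0, 3, 5]
  pop 1: no out-edges | ready=[4] | order so far=[2, 0, 3, 5, 1]
  pop 4: no out-edges | ready=[] | order so far=[2, 0, 3, 5, 1, 4]
  Result: [2, 0, 3, 5, 1, 4]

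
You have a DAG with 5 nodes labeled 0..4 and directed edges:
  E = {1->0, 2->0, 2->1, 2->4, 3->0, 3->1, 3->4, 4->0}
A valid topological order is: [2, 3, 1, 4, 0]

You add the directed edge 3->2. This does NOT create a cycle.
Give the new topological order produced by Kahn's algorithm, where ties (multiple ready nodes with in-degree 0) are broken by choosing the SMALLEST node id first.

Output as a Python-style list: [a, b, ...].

Answer: [3, 2, 1, 4, 0]

Derivation:
Old toposort: [2, 3, 1, 4, 0]
Added edge: 3->2
Position of 3 (1) > position of 2 (0). Must reorder: 3 must now come before 2.
Run Kahn's algorithm (break ties by smallest node id):
  initial in-degrees: [4, 2, 1, 0, 2]
  ready (indeg=0): [3]
  pop 3: indeg[0]->3; indeg[1]->1; indeg[2]->0; indeg[4]->1 | ready=[2] | order so far=[3]
  pop 2: indeg[0]->2; indeg[1]->0; indeg[4]->0 | ready=[1, 4] | order so far=[3, 2]
  pop 1: indeg[0]->1 | ready=[4] | order so far=[3, 2, 1]
  pop 4: indeg[0]->0 | ready=[0] | order so far=[3, 2, 1, 4]
  pop 0: no out-edges | ready=[] | order so far=[3, 2, 1, 4, 0]
  Result: [3, 2, 1, 4, 0]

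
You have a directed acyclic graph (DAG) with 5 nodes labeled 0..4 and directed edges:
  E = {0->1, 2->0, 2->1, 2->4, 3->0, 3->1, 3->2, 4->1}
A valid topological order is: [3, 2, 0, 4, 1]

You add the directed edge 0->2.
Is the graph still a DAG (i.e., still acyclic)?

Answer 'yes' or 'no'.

Answer: no

Derivation:
Given toposort: [3, 2, 0, 4, 1]
Position of 0: index 2; position of 2: index 1
New edge 0->2: backward (u after v in old order)
Backward edge: old toposort is now invalid. Check if this creates a cycle.
Does 2 already reach 0? Reachable from 2: [0, 1, 2, 4]. YES -> cycle!
Still a DAG? no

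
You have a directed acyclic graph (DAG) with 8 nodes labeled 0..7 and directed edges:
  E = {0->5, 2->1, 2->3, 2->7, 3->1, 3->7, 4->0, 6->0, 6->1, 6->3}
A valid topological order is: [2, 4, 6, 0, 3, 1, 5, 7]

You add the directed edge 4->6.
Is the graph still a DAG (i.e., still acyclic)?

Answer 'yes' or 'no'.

Answer: yes

Derivation:
Given toposort: [2, 4, 6, 0, 3, 1, 5, 7]
Position of 4: index 1; position of 6: index 2
New edge 4->6: forward
Forward edge: respects the existing order. Still a DAG, same toposort still valid.
Still a DAG? yes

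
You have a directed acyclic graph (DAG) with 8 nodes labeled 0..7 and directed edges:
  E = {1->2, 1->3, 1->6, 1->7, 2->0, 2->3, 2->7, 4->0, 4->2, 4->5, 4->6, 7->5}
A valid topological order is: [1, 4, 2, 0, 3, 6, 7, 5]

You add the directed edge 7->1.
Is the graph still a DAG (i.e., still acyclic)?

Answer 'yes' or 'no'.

Given toposort: [1, 4, 2, 0, 3, 6, 7, 5]
Position of 7: index 6; position of 1: index 0
New edge 7->1: backward (u after v in old order)
Backward edge: old toposort is now invalid. Check if this creates a cycle.
Does 1 already reach 7? Reachable from 1: [0, 1, 2, 3, 5, 6, 7]. YES -> cycle!
Still a DAG? no

Answer: no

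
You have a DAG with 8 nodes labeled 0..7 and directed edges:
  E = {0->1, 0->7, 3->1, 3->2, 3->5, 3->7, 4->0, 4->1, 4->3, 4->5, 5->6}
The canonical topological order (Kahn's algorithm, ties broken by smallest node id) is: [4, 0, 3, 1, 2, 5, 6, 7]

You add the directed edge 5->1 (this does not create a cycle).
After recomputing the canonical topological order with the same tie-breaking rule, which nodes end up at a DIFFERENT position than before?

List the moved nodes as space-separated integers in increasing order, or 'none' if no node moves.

Answer: 1 2 5

Derivation:
Old toposort: [4, 0, 3, 1, 2, 5, 6, 7]
Added edge 5->1
Recompute Kahn (smallest-id tiebreak):
  initial in-degrees: [1, 4, 1, 1, 0, 2, 1, 2]
  ready (indeg=0): [4]
  pop 4: indeg[0]->0; indeg[1]->3; indeg[3]->0; indeg[5]->1 | ready=[0, 3] | order so far=[4]
  pop 0: indeg[1]->2; indeg[7]->1 | ready=[3] | order so far=[4, 0]
  pop 3: indeg[1]->1; indeg[2]->0; indeg[5]->0; indeg[7]->0 | ready=[2, 5, 7] | order so far=[4, 0, 3]
  pop 2: no out-edges | ready=[5, 7] | order so far=[4, 0, 3, 2]
  pop 5: indeg[1]->0; indeg[6]->0 | ready=[1, 6, 7] | order so far=[4, 0, 3, 2, 5]
  pop 1: no out-edges | ready=[6, 7] | order so far=[4, 0, 3, 2, 5, 1]
  pop 6: no out-edges | ready=[7] | order so far=[4, 0, 3, 2, 5, 1, 6]
  pop 7: no out-edges | ready=[] | order so far=[4, 0, 3, 2, 5, 1, 6, 7]
New canonical toposort: [4, 0, 3, 2, 5, 1, 6, 7]
Compare positions:
  Node 0: index 1 -> 1 (same)
  Node 1: index 3 -> 5 (moved)
  Node 2: index 4 -> 3 (moved)
  Node 3: index 2 -> 2 (same)
  Node 4: index 0 -> 0 (same)
  Node 5: index 5 -> 4 (moved)
  Node 6: index 6 -> 6 (same)
  Node 7: index 7 -> 7 (same)
Nodes that changed position: 1 2 5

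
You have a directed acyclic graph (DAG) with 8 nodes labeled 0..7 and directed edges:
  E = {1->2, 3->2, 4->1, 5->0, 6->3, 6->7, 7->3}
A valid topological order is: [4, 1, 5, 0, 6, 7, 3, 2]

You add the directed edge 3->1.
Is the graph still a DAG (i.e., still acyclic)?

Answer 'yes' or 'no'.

Answer: yes

Derivation:
Given toposort: [4, 1, 5, 0, 6, 7, 3, 2]
Position of 3: index 6; position of 1: index 1
New edge 3->1: backward (u after v in old order)
Backward edge: old toposort is now invalid. Check if this creates a cycle.
Does 1 already reach 3? Reachable from 1: [1, 2]. NO -> still a DAG (reorder needed).
Still a DAG? yes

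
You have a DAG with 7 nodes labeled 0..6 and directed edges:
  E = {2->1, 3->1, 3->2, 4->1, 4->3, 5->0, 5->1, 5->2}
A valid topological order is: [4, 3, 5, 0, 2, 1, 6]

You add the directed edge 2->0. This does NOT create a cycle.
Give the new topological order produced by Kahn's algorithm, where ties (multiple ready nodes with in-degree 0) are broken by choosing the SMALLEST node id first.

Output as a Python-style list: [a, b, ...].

Answer: [4, 3, 5, 2, 0, 1, 6]

Derivation:
Old toposort: [4, 3, 5, 0, 2, 1, 6]
Added edge: 2->0
Position of 2 (4) > position of 0 (3). Must reorder: 2 must now come before 0.
Run Kahn's algorithm (break ties by smallest node id):
  initial in-degrees: [2, 4, 2, 1, 0, 0, 0]
  ready (indeg=0): [4, 5, 6]
  pop 4: indeg[1]->3; indeg[3]->0 | ready=[3, 5, 6] | order so far=[4]
  pop 3: indeg[1]->2; indeg[2]->1 | ready=[5, 6] | order so far=[4, 3]
  pop 5: indeg[0]->1; indeg[1]->1; indeg[2]->0 | ready=[2, 6] | order so far=[4, 3, 5]
  pop 2: indeg[0]->0; indeg[1]->0 | ready=[0, 1, 6] | order so far=[4, 3, 5, 2]
  pop 0: no out-edges | ready=[1, 6] | order so far=[4, 3, 5, 2, 0]
  pop 1: no out-edges | ready=[6] | order so far=[4, 3, 5, 2, 0, 1]
  pop 6: no out-edges | ready=[] | order so far=[4, 3, 5, 2, 0, 1, 6]
  Result: [4, 3, 5, 2, 0, 1, 6]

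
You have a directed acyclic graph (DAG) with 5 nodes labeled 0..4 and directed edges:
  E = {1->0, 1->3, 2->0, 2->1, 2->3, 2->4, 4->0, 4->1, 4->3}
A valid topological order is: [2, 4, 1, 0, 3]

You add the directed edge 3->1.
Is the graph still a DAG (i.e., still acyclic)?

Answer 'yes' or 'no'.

Given toposort: [2, 4, 1, 0, 3]
Position of 3: index 4; position of 1: index 2
New edge 3->1: backward (u after v in old order)
Backward edge: old toposort is now invalid. Check if this creates a cycle.
Does 1 already reach 3? Reachable from 1: [0, 1, 3]. YES -> cycle!
Still a DAG? no

Answer: no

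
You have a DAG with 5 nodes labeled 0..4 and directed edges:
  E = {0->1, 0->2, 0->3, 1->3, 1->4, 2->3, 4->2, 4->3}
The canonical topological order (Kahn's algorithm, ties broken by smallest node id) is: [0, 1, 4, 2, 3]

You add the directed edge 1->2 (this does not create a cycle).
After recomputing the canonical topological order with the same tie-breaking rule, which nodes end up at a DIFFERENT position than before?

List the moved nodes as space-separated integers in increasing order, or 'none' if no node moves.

Answer: none

Derivation:
Old toposort: [0, 1, 4, 2, 3]
Added edge 1->2
Recompute Kahn (smallest-id tiebreak):
  initial in-degrees: [0, 1, 3, 4, 1]
  ready (indeg=0): [0]
  pop 0: indeg[1]->0; indeg[2]->2; indeg[3]->3 | ready=[1] | order so far=[0]
  pop 1: indeg[2]->1; indeg[3]->2; indeg[4]->0 | ready=[4] | order so far=[0, 1]
  pop 4: indeg[2]->0; indeg[3]->1 | ready=[2] | order so far=[0, 1, 4]
  pop 2: indeg[3]->0 | ready=[3] | order so far=[0, 1, 4, 2]
  pop 3: no out-edges | ready=[] | order so far=[0, 1, 4, 2, 3]
New canonical toposort: [0, 1, 4, 2, 3]
Compare positions:
  Node 0: index 0 -> 0 (same)
  Node 1: index 1 -> 1 (same)
  Node 2: index 3 -> 3 (same)
  Node 3: index 4 -> 4 (same)
  Node 4: index 2 -> 2 (same)
Nodes that changed position: none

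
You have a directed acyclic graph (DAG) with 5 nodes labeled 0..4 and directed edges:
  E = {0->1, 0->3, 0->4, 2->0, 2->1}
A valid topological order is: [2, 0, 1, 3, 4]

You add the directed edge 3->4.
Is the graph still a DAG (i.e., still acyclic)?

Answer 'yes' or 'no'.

Given toposort: [2, 0, 1, 3, 4]
Position of 3: index 3; position of 4: index 4
New edge 3->4: forward
Forward edge: respects the existing order. Still a DAG, same toposort still valid.
Still a DAG? yes

Answer: yes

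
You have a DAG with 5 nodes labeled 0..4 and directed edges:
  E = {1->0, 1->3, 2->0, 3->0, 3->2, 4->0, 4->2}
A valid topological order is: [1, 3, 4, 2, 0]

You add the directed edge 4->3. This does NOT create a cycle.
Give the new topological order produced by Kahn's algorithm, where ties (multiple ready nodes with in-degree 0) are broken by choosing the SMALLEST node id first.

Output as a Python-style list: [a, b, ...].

Answer: [1, 4, 3, 2, 0]

Derivation:
Old toposort: [1, 3, 4, 2, 0]
Added edge: 4->3
Position of 4 (2) > position of 3 (1). Must reorder: 4 must now come before 3.
Run Kahn's algorithm (break ties by smallest node id):
  initial in-degrees: [4, 0, 2, 2, 0]
  ready (indeg=0): [1, 4]
  pop 1: indeg[0]->3; indeg[3]->1 | ready=[4] | order so far=[1]
  pop 4: indeg[0]->2; indeg[2]->1; indeg[3]->0 | ready=[3] | order so far=[1, 4]
  pop 3: indeg[0]->1; indeg[2]->0 | ready=[2] | order so far=[1, 4, 3]
  pop 2: indeg[0]->0 | ready=[0] | order so far=[1, 4, 3, 2]
  pop 0: no out-edges | ready=[] | order so far=[1, 4, 3, 2, 0]
  Result: [1, 4, 3, 2, 0]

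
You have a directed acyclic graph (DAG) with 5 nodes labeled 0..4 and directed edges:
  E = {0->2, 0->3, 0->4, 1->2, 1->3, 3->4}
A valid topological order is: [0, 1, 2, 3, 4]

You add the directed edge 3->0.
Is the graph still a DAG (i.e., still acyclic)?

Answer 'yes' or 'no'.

Answer: no

Derivation:
Given toposort: [0, 1, 2, 3, 4]
Position of 3: index 3; position of 0: index 0
New edge 3->0: backward (u after v in old order)
Backward edge: old toposort is now invalid. Check if this creates a cycle.
Does 0 already reach 3? Reachable from 0: [0, 2, 3, 4]. YES -> cycle!
Still a DAG? no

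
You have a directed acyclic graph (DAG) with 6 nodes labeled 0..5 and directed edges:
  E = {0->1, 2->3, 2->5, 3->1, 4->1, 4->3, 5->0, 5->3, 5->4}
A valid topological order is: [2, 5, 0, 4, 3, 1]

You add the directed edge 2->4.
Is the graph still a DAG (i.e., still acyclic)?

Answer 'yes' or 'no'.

Given toposort: [2, 5, 0, 4, 3, 1]
Position of 2: index 0; position of 4: index 3
New edge 2->4: forward
Forward edge: respects the existing order. Still a DAG, same toposort still valid.
Still a DAG? yes

Answer: yes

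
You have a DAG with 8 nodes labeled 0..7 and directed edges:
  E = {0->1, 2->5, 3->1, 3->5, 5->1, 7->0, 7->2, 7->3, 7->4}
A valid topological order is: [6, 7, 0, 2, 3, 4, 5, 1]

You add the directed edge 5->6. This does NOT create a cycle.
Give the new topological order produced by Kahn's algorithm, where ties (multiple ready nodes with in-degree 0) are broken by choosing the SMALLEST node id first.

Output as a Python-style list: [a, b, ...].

Answer: [7, 0, 2, 3, 4, 5, 1, 6]

Derivation:
Old toposort: [6, 7, 0, 2, 3, 4, 5, 1]
Added edge: 5->6
Position of 5 (6) > position of 6 (0). Must reorder: 5 must now come before 6.
Run Kahn's algorithm (break ties by smallest node id):
  initial in-degrees: [1, 3, 1, 1, 1, 2, 1, 0]
  ready (indeg=0): [7]
  pop 7: indeg[0]->0; indeg[2]->0; indeg[3]->0; indeg[4]->0 | ready=[0, 2, 3, 4] | order so far=[7]
  pop 0: indeg[1]->2 | ready=[2, 3, 4] | order so far=[7, 0]
  pop 2: indeg[5]->1 | ready=[3, 4] | order so far=[7, 0, 2]
  pop 3: indeg[1]->1; indeg[5]->0 | ready=[4, 5] | order so far=[7, 0, 2, 3]
  pop 4: no out-edges | ready=[5] | order so far=[7, 0, 2, 3, 4]
  pop 5: indeg[1]->0; indeg[6]->0 | ready=[1, 6] | order so far=[7, 0, 2, 3, 4, 5]
  pop 1: no out-edges | ready=[6] | order so far=[7, 0, 2, 3, 4, 5, 1]
  pop 6: no out-edges | ready=[] | order so far=[7, 0, 2, 3, 4, 5, 1, 6]
  Result: [7, 0, 2, 3, 4, 5, 1, 6]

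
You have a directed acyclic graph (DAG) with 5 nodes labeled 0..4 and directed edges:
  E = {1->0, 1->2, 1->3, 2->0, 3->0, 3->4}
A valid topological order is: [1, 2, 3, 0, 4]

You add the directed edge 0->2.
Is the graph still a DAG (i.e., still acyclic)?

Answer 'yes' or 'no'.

Given toposort: [1, 2, 3, 0, 4]
Position of 0: index 3; position of 2: index 1
New edge 0->2: backward (u after v in old order)
Backward edge: old toposort is now invalid. Check if this creates a cycle.
Does 2 already reach 0? Reachable from 2: [0, 2]. YES -> cycle!
Still a DAG? no

Answer: no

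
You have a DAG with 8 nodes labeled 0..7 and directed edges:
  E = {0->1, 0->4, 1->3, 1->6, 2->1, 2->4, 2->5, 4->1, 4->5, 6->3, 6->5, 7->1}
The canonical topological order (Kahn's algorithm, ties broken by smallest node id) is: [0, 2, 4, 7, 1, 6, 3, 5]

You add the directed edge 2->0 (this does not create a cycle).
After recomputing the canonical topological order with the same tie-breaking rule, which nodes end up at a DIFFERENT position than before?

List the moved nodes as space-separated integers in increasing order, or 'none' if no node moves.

Old toposort: [0, 2, 4, 7, 1, 6, 3, 5]
Added edge 2->0
Recompute Kahn (smallest-id tiebreak):
  initial in-degrees: [1, 4, 0, 2, 2, 3, 1, 0]
  ready (indeg=0): [2, 7]
  pop 2: indeg[0]->0; indeg[1]->3; indeg[4]->1; indeg[5]->2 | ready=[0, 7] | order so far=[2]
  pop 0: indeg[1]->2; indeg[4]->0 | ready=[4, 7] | order so far=[2, 0]
  pop 4: indeg[1]->1; indeg[5]->1 | ready=[7] | order so far=[2, 0, 4]
  pop 7: indeg[1]->0 | ready=[1] | order so far=[2, 0, 4, 7]
  pop 1: indeg[3]->1; indeg[6]->0 | ready=[6] | order so far=[2, 0, 4, 7, 1]
  pop 6: indeg[3]->0; indeg[5]->0 | ready=[3, 5] | order so far=[2, 0, 4, 7, 1, 6]
  pop 3: no out-edges | ready=[5] | order so far=[2, 0, 4, 7, 1, 6, 3]
  pop 5: no out-edges | ready=[] | order so far=[2, 0, 4, 7, 1, 6, 3, 5]
New canonical toposort: [2, 0, 4, 7, 1, 6, 3, 5]
Compare positions:
  Node 0: index 0 -> 1 (moved)
  Node 1: index 4 -> 4 (same)
  Node 2: index 1 -> 0 (moved)
  Node 3: index 6 -> 6 (same)
  Node 4: index 2 -> 2 (same)
  Node 5: index 7 -> 7 (same)
  Node 6: index 5 -> 5 (same)
  Node 7: index 3 -> 3 (same)
Nodes that changed position: 0 2

Answer: 0 2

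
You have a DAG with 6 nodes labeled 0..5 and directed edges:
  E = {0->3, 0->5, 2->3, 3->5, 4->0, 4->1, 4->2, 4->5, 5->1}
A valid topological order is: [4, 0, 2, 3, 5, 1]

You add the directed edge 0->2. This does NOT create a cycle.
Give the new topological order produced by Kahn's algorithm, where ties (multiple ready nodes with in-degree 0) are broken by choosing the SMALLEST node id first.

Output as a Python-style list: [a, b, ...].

Answer: [4, 0, 2, 3, 5, 1]

Derivation:
Old toposort: [4, 0, 2, 3, 5, 1]
Added edge: 0->2
Position of 0 (1) < position of 2 (2). Old order still valid.
Run Kahn's algorithm (break ties by smallest node id):
  initial in-degrees: [1, 2, 2, 2, 0, 3]
  ready (indeg=0): [4]
  pop 4: indeg[0]->0; indeg[1]->1; indeg[2]->1; indeg[5]->2 | ready=[0] | order so far=[4]
  pop 0: indeg[2]->0; indeg[3]->1; indeg[5]->1 | ready=[2] | order so far=[4, 0]
  pop 2: indeg[3]->0 | ready=[3] | order so far=[4, 0, 2]
  pop 3: indeg[5]->0 | ready=[5] | order so far=[4, 0, 2, 3]
  pop 5: indeg[1]->0 | ready=[1] | order so far=[4, 0, 2, 3, 5]
  pop 1: no out-edges | ready=[] | order so far=[4, 0, 2, 3, 5, 1]
  Result: [4, 0, 2, 3, 5, 1]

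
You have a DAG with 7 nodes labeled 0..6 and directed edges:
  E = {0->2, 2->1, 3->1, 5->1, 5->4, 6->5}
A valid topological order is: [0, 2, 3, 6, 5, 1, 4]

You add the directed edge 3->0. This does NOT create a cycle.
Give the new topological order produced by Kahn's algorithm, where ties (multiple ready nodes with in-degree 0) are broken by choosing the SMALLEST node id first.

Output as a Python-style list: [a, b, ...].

Old toposort: [0, 2, 3, 6, 5, 1, 4]
Added edge: 3->0
Position of 3 (2) > position of 0 (0). Must reorder: 3 must now come before 0.
Run Kahn's algorithm (break ties by smallest node id):
  initial in-degrees: [1, 3, 1, 0, 1, 1, 0]
  ready (indeg=0): [3, 6]
  pop 3: indeg[0]->0; indeg[1]->2 | ready=[0, 6] | order so far=[3]
  pop 0: indeg[2]->0 | ready=[2, 6] | order so far=[3, 0]
  pop 2: indeg[1]->1 | ready=[6] | order so far=[3, 0, 2]
  pop 6: indeg[5]->0 | ready=[5] | order so far=[3, 0, 2, 6]
  pop 5: indeg[1]->0; indeg[4]->0 | ready=[1, 4] | order so far=[3, 0, 2, 6, 5]
  pop 1: no out-edges | ready=[4] | order so far=[3, 0, 2, 6, 5, 1]
  pop 4: no out-edges | ready=[] | order so far=[3, 0, 2, 6, 5, 1, 4]
  Result: [3, 0, 2, 6, 5, 1, 4]

Answer: [3, 0, 2, 6, 5, 1, 4]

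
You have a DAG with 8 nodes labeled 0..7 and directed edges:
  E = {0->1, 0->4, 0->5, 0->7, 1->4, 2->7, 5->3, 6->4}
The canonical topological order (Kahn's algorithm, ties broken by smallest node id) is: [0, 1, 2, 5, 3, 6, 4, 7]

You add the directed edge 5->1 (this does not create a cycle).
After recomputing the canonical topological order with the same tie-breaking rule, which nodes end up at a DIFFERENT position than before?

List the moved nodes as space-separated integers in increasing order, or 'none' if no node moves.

Old toposort: [0, 1, 2, 5, 3, 6, 4, 7]
Added edge 5->1
Recompute Kahn (smallest-id tiebreak):
  initial in-degrees: [0, 2, 0, 1, 3, 1, 0, 2]
  ready (indeg=0): [0, 2, 6]
  pop 0: indeg[1]->1; indeg[4]->2; indeg[5]->0; indeg[7]->1 | ready=[2, 5, 6] | order so far=[0]
  pop 2: indeg[7]->0 | ready=[5, 6, 7] | order so far=[0, 2]
  pop 5: indeg[1]->0; indeg[3]->0 | ready=[1, 3, 6, 7] | order so far=[0, 2, 5]
  pop 1: indeg[4]->1 | ready=[3, 6, 7] | order so far=[0, 2, 5, 1]
  pop 3: no out-edges | ready=[6, 7] | order so far=[0, 2, 5, 1, 3]
  pop 6: indeg[4]->0 | ready=[4, 7] | order so far=[0, 2, 5, 1, 3, 6]
  pop 4: no out-edges | ready=[7] | order so far=[0, 2, 5, 1, 3, 6, 4]
  pop 7: no out-edges | ready=[] | order so far=[0, 2, 5, 1, 3, 6, 4, 7]
New canonical toposort: [0, 2, 5, 1, 3, 6, 4, 7]
Compare positions:
  Node 0: index 0 -> 0 (same)
  Node 1: index 1 -> 3 (moved)
  Node 2: index 2 -> 1 (moved)
  Node 3: index 4 -> 4 (same)
  Node 4: index 6 -> 6 (same)
  Node 5: index 3 -> 2 (moved)
  Node 6: index 5 -> 5 (same)
  Node 7: index 7 -> 7 (same)
Nodes that changed position: 1 2 5

Answer: 1 2 5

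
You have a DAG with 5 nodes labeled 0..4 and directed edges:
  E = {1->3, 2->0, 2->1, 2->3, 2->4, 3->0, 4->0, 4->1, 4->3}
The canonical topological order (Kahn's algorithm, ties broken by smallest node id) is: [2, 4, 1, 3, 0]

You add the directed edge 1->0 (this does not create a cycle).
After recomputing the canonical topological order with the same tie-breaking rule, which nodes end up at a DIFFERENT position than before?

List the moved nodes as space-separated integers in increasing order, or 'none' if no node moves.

Answer: none

Derivation:
Old toposort: [2, 4, 1, 3, 0]
Added edge 1->0
Recompute Kahn (smallest-id tiebreak):
  initial in-degrees: [4, 2, 0, 3, 1]
  ready (indeg=0): [2]
  pop 2: indeg[0]->3; indeg[1]->1; indeg[3]->2; indeg[4]->0 | ready=[4] | order so far=[2]
  pop 4: indeg[0]->2; indeg[1]->0; indeg[3]->1 | ready=[1] | order so far=[2, 4]
  pop 1: indeg[0]->1; indeg[3]->0 | ready=[3] | order so far=[2, 4, 1]
  pop 3: indeg[0]->0 | ready=[0] | order so far=[2, 4, 1, 3]
  pop 0: no out-edges | ready=[] | order so far=[2, 4, 1, 3, 0]
New canonical toposort: [2, 4, 1, 3, 0]
Compare positions:
  Node 0: index 4 -> 4 (same)
  Node 1: index 2 -> 2 (same)
  Node 2: index 0 -> 0 (same)
  Node 3: index 3 -> 3 (same)
  Node 4: index 1 -> 1 (same)
Nodes that changed position: none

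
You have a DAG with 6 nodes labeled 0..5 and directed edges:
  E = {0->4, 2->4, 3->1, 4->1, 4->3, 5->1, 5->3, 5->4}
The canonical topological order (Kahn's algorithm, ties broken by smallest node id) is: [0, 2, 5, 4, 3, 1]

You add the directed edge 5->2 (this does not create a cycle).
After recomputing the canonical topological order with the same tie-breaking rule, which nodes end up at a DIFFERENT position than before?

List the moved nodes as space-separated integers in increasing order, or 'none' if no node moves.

Old toposort: [0, 2, 5, 4, 3, 1]
Added edge 5->2
Recompute Kahn (smallest-id tiebreak):
  initial in-degrees: [0, 3, 1, 2, 3, 0]
  ready (indeg=0): [0, 5]
  pop 0: indeg[4]->2 | ready=[5] | order so far=[0]
  pop 5: indeg[1]->2; indeg[2]->0; indeg[3]->1; indeg[4]->1 | ready=[2] | order so far=[0, 5]
  pop 2: indeg[4]->0 | ready=[4] | order so far=[0, 5, 2]
  pop 4: indeg[1]->1; indeg[3]->0 | ready=[3] | order so far=[0, 5, 2, 4]
  pop 3: indeg[1]->0 | ready=[1] | order so far=[0, 5, 2, 4, 3]
  pop 1: no out-edges | ready=[] | order so far=[0, 5, 2, 4, 3, 1]
New canonical toposort: [0, 5, 2, 4, 3, 1]
Compare positions:
  Node 0: index 0 -> 0 (same)
  Node 1: index 5 -> 5 (same)
  Node 2: index 1 -> 2 (moved)
  Node 3: index 4 -> 4 (same)
  Node 4: index 3 -> 3 (same)
  Node 5: index 2 -> 1 (moved)
Nodes that changed position: 2 5

Answer: 2 5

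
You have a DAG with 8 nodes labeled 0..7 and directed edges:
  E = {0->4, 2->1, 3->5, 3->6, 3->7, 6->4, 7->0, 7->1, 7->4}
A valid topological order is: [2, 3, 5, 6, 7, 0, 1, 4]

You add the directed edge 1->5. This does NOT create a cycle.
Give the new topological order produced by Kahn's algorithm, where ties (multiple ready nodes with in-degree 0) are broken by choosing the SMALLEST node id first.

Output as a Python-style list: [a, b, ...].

Answer: [2, 3, 6, 7, 0, 1, 4, 5]

Derivation:
Old toposort: [2, 3, 5, 6, 7, 0, 1, 4]
Added edge: 1->5
Position of 1 (6) > position of 5 (2). Must reorder: 1 must now come before 5.
Run Kahn's algorithm (break ties by smallest node id):
  initial in-degrees: [1, 2, 0, 0, 3, 2, 1, 1]
  ready (indeg=0): [2, 3]
  pop 2: indeg[1]->1 | ready=[3] | order so far=[2]
  pop 3: indeg[5]->1; indeg[6]->0; indeg[7]->0 | ready=[6, 7] | order so far=[2, 3]
  pop 6: indeg[4]->2 | ready=[7] | order so far=[2, 3, 6]
  pop 7: indeg[0]->0; indeg[1]->0; indeg[4]->1 | ready=[0, 1] | order so far=[2, 3, 6, 7]
  pop 0: indeg[4]->0 | ready=[1, 4] | order so far=[2, 3, 6, 7, 0]
  pop 1: indeg[5]->0 | ready=[4, 5] | order so far=[2, 3, 6, 7, 0, 1]
  pop 4: no out-edges | ready=[5] | order so far=[2, 3, 6, 7, 0, 1, 4]
  pop 5: no out-edges | ready=[] | order so far=[2, 3, 6, 7, 0, 1, 4, 5]
  Result: [2, 3, 6, 7, 0, 1, 4, 5]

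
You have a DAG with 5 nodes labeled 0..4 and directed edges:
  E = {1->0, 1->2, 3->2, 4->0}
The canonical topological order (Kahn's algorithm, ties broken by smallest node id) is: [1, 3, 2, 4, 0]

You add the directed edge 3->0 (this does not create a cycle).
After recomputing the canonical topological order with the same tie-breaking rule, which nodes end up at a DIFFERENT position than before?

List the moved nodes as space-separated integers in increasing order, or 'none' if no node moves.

Old toposort: [1, 3, 2, 4, 0]
Added edge 3->0
Recompute Kahn (smallest-id tiebreak):
  initial in-degrees: [3, 0, 2, 0, 0]
  ready (indeg=0): [1, 3, 4]
  pop 1: indeg[0]->2; indeg[2]->1 | ready=[3, 4] | order so far=[1]
  pop 3: indeg[0]->1; indeg[2]->0 | ready=[2, 4] | order so far=[1, 3]
  pop 2: no out-edges | ready=[4] | order so far=[1, 3, 2]
  pop 4: indeg[0]->0 | ready=[0] | order so far=[1, 3, 2, 4]
  pop 0: no out-edges | ready=[] | order so far=[1, 3, 2, 4, 0]
New canonical toposort: [1, 3, 2, 4, 0]
Compare positions:
  Node 0: index 4 -> 4 (same)
  Node 1: index 0 -> 0 (same)
  Node 2: index 2 -> 2 (same)
  Node 3: index 1 -> 1 (same)
  Node 4: index 3 -> 3 (same)
Nodes that changed position: none

Answer: none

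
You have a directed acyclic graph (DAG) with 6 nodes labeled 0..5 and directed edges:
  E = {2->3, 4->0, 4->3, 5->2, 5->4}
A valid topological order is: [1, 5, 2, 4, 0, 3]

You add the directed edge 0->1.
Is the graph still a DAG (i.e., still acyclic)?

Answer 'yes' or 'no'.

Given toposort: [1, 5, 2, 4, 0, 3]
Position of 0: index 4; position of 1: index 0
New edge 0->1: backward (u after v in old order)
Backward edge: old toposort is now invalid. Check if this creates a cycle.
Does 1 already reach 0? Reachable from 1: [1]. NO -> still a DAG (reorder needed).
Still a DAG? yes

Answer: yes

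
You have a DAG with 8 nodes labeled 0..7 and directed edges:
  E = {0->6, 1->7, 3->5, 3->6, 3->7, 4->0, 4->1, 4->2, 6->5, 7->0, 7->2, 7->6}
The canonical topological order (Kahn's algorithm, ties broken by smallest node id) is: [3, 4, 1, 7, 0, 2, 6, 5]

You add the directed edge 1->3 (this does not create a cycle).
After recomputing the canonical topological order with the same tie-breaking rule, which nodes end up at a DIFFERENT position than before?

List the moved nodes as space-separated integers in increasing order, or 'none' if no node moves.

Old toposort: [3, 4, 1, 7, 0, 2, 6, 5]
Added edge 1->3
Recompute Kahn (smallest-id tiebreak):
  initial in-degrees: [2, 1, 2, 1, 0, 2, 3, 2]
  ready (indeg=0): [4]
  pop 4: indeg[0]->1; indeg[1]->0; indeg[2]->1 | ready=[1] | order so far=[4]
  pop 1: indeg[3]->0; indeg[7]->1 | ready=[3] | order so far=[4, 1]
  pop 3: indeg[5]->1; indeg[6]->2; indeg[7]->0 | ready=[7] | order so far=[4, 1, 3]
  pop 7: indeg[0]->0; indeg[2]->0; indeg[6]->1 | ready=[0, 2] | order so far=[4, 1, 3, 7]
  pop 0: indeg[6]->0 | ready=[2, 6] | order so far=[4, 1, 3, 7, 0]
  pop 2: no out-edges | ready=[6] | order so far=[4, 1, 3, 7, 0, 2]
  pop 6: indeg[5]->0 | ready=[5] | order so far=[4, 1, 3, 7, 0, 2, 6]
  pop 5: no out-edges | ready=[] | order so far=[4, 1, 3, 7, 0, 2, 6, 5]
New canonical toposort: [4, 1, 3, 7, 0, 2, 6, 5]
Compare positions:
  Node 0: index 4 -> 4 (same)
  Node 1: index 2 -> 1 (moved)
  Node 2: index 5 -> 5 (same)
  Node 3: index 0 -> 2 (moved)
  Node 4: index 1 -> 0 (moved)
  Node 5: index 7 -> 7 (same)
  Node 6: index 6 -> 6 (same)
  Node 7: index 3 -> 3 (same)
Nodes that changed position: 1 3 4

Answer: 1 3 4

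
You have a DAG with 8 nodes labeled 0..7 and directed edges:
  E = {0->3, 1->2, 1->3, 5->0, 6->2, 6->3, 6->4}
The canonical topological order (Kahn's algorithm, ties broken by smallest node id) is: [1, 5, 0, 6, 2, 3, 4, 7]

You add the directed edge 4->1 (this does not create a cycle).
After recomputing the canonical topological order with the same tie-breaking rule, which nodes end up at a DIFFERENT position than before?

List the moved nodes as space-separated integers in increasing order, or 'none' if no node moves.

Old toposort: [1, 5, 0, 6, 2, 3, 4, 7]
Added edge 4->1
Recompute Kahn (smallest-id tiebreak):
  initial in-degrees: [1, 1, 2, 3, 1, 0, 0, 0]
  ready (indeg=0): [5, 6, 7]
  pop 5: indeg[0]->0 | ready=[0, 6, 7] | order so far=[5]
  pop 0: indeg[3]->2 | ready=[6, 7] | order so far=[5, 0]
  pop 6: indeg[2]->1; indeg[3]->1; indeg[4]->0 | ready=[4, 7] | order so far=[5, 0, 6]
  pop 4: indeg[1]->0 | ready=[1, 7] | order so far=[5, 0, 6, 4]
  pop 1: indeg[2]->0; indeg[3]->0 | ready=[2, 3, 7] | order so far=[5, 0, 6, 4, 1]
  pop 2: no out-edges | ready=[3, 7] | order so far=[5, 0, 6, 4, 1, 2]
  pop 3: no out-edges | ready=[7] | order so far=[5, 0, 6, 4, 1, 2, 3]
  pop 7: no out-edges | ready=[] | order so far=[5, 0, 6, 4, 1, 2, 3, 7]
New canonical toposort: [5, 0, 6, 4, 1, 2, 3, 7]
Compare positions:
  Node 0: index 2 -> 1 (moved)
  Node 1: index 0 -> 4 (moved)
  Node 2: index 4 -> 5 (moved)
  Node 3: index 5 -> 6 (moved)
  Node 4: index 6 -> 3 (moved)
  Node 5: index 1 -> 0 (moved)
  Node 6: index 3 -> 2 (moved)
  Node 7: index 7 -> 7 (same)
Nodes that changed position: 0 1 2 3 4 5 6

Answer: 0 1 2 3 4 5 6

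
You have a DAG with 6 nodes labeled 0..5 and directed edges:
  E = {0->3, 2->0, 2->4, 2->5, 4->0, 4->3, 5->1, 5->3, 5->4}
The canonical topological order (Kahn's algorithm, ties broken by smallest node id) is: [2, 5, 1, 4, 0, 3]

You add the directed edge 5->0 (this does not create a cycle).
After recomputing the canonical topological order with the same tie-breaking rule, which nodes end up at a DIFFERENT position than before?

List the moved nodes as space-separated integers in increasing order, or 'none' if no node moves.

Answer: none

Derivation:
Old toposort: [2, 5, 1, 4, 0, 3]
Added edge 5->0
Recompute Kahn (smallest-id tiebreak):
  initial in-degrees: [3, 1, 0, 3, 2, 1]
  ready (indeg=0): [2]
  pop 2: indeg[0]->2; indeg[4]->1; indeg[5]->0 | ready=[5] | order so far=[2]
  pop 5: indeg[0]->1; indeg[1]->0; indeg[3]->2; indeg[4]->0 | ready=[1, 4] | order so far=[2, 5]
  pop 1: no out-edges | ready=[4] | order so far=[2, 5, 1]
  pop 4: indeg[0]->0; indeg[3]->1 | ready=[0] | order so far=[2, 5, 1, 4]
  pop 0: indeg[3]->0 | ready=[3] | order so far=[2, 5, 1, 4, 0]
  pop 3: no out-edges | ready=[] | order so far=[2, 5, 1, 4, 0, 3]
New canonical toposort: [2, 5, 1, 4, 0, 3]
Compare positions:
  Node 0: index 4 -> 4 (same)
  Node 1: index 2 -> 2 (same)
  Node 2: index 0 -> 0 (same)
  Node 3: index 5 -> 5 (same)
  Node 4: index 3 -> 3 (same)
  Node 5: index 1 -> 1 (same)
Nodes that changed position: none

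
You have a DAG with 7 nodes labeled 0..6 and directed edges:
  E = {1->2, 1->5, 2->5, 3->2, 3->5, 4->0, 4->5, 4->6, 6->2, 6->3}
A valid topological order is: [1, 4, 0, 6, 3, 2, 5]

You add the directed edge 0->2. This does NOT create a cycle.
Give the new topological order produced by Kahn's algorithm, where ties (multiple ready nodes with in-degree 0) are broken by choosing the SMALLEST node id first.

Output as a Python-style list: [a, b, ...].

Answer: [1, 4, 0, 6, 3, 2, 5]

Derivation:
Old toposort: [1, 4, 0, 6, 3, 2, 5]
Added edge: 0->2
Position of 0 (2) < position of 2 (5). Old order still valid.
Run Kahn's algorithm (break ties by smallest node id):
  initial in-degrees: [1, 0, 4, 1, 0, 4, 1]
  ready (indeg=0): [1, 4]
  pop 1: indeg[2]->3; indeg[5]->3 | ready=[4] | order so far=[1]
  pop 4: indeg[0]->0; indeg[5]->2; indeg[6]->0 | ready=[0, 6] | order so far=[1, 4]
  pop 0: indeg[2]->2 | ready=[6] | order so far=[1, 4, 0]
  pop 6: indeg[2]->1; indeg[3]->0 | ready=[3] | order so far=[1, 4, 0, 6]
  pop 3: indeg[2]->0; indeg[5]->1 | ready=[2] | order so far=[1, 4, 0, 6, 3]
  pop 2: indeg[5]->0 | ready=[5] | order so far=[1, 4, 0, 6, 3, 2]
  pop 5: no out-edges | ready=[] | order so far=[1, 4, 0, 6, 3, 2, 5]
  Result: [1, 4, 0, 6, 3, 2, 5]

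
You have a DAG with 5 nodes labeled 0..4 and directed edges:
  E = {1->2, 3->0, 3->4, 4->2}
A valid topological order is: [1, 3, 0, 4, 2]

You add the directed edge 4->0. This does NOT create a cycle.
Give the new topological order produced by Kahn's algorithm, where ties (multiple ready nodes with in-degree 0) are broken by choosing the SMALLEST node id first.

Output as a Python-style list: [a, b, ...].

Answer: [1, 3, 4, 0, 2]

Derivation:
Old toposort: [1, 3, 0, 4, 2]
Added edge: 4->0
Position of 4 (3) > position of 0 (2). Must reorder: 4 must now come before 0.
Run Kahn's algorithm (break ties by smallest node id):
  initial in-degrees: [2, 0, 2, 0, 1]
  ready (indeg=0): [1, 3]
  pop 1: indeg[2]->1 | ready=[3] | order so far=[1]
  pop 3: indeg[0]->1; indeg[4]->0 | ready=[4] | order so far=[1, 3]
  pop 4: indeg[0]->0; indeg[2]->0 | ready=[0, 2] | order so far=[1, 3, 4]
  pop 0: no out-edges | ready=[2] | order so far=[1, 3, 4, 0]
  pop 2: no out-edges | ready=[] | order so far=[1, 3, 4, 0, 2]
  Result: [1, 3, 4, 0, 2]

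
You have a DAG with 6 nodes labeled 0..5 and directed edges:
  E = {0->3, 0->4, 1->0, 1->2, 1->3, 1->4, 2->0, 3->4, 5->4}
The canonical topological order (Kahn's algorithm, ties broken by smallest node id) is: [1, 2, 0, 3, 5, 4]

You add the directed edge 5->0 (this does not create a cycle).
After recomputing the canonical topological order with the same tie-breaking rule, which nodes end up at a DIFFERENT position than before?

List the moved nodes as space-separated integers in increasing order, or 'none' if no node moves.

Answer: 0 3 5

Derivation:
Old toposort: [1, 2, 0, 3, 5, 4]
Added edge 5->0
Recompute Kahn (smallest-id tiebreak):
  initial in-degrees: [3, 0, 1, 2, 4, 0]
  ready (indeg=0): [1, 5]
  pop 1: indeg[0]->2; indeg[2]->0; indeg[3]->1; indeg[4]->3 | ready=[2, 5] | order so far=[1]
  pop 2: indeg[0]->1 | ready=[5] | order so far=[1, 2]
  pop 5: indeg[0]->0; indeg[4]->2 | ready=[0] | order so far=[1, 2, 5]
  pop 0: indeg[3]->0; indeg[4]->1 | ready=[3] | order so far=[1, 2, 5, 0]
  pop 3: indeg[4]->0 | ready=[4] | order so far=[1, 2, 5, 0, 3]
  pop 4: no out-edges | ready=[] | order so far=[1, 2, 5, 0, 3, 4]
New canonical toposort: [1, 2, 5, 0, 3, 4]
Compare positions:
  Node 0: index 2 -> 3 (moved)
  Node 1: index 0 -> 0 (same)
  Node 2: index 1 -> 1 (same)
  Node 3: index 3 -> 4 (moved)
  Node 4: index 5 -> 5 (same)
  Node 5: index 4 -> 2 (moved)
Nodes that changed position: 0 3 5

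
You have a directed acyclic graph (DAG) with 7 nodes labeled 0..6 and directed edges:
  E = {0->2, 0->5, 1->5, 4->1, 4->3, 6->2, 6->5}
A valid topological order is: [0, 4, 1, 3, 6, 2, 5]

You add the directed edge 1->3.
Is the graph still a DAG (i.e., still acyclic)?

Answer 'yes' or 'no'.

Answer: yes

Derivation:
Given toposort: [0, 4, 1, 3, 6, 2, 5]
Position of 1: index 2; position of 3: index 3
New edge 1->3: forward
Forward edge: respects the existing order. Still a DAG, same toposort still valid.
Still a DAG? yes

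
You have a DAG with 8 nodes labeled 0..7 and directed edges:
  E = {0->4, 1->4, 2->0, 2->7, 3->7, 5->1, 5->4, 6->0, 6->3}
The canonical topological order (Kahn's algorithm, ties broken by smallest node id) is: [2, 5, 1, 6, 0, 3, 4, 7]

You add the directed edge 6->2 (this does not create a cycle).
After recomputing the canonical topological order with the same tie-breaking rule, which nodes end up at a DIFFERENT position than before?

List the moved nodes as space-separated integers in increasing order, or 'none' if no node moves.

Old toposort: [2, 5, 1, 6, 0, 3, 4, 7]
Added edge 6->2
Recompute Kahn (smallest-id tiebreak):
  initial in-degrees: [2, 1, 1, 1, 3, 0, 0, 2]
  ready (indeg=0): [5, 6]
  pop 5: indeg[1]->0; indeg[4]->2 | ready=[1, 6] | order so far=[5]
  pop 1: indeg[4]->1 | ready=[6] | order so far=[5, 1]
  pop 6: indeg[0]->1; indeg[2]->0; indeg[3]->0 | ready=[2, 3] | order so far=[5, 1, 6]
  pop 2: indeg[0]->0; indeg[7]->1 | ready=[0, 3] | order so far=[5, 1, 6, 2]
  pop 0: indeg[4]->0 | ready=[3, 4] | order so far=[5, 1, 6, 2, 0]
  pop 3: indeg[7]->0 | ready=[4, 7] | order so far=[5, 1, 6, 2, 0, 3]
  pop 4: no out-edges | ready=[7] | order so far=[5, 1, 6, 2, 0, 3, 4]
  pop 7: no out-edges | ready=[] | order so far=[5, 1, 6, 2, 0, 3, 4, 7]
New canonical toposort: [5, 1, 6, 2, 0, 3, 4, 7]
Compare positions:
  Node 0: index 4 -> 4 (same)
  Node 1: index 2 -> 1 (moved)
  Node 2: index 0 -> 3 (moved)
  Node 3: index 5 -> 5 (same)
  Node 4: index 6 -> 6 (same)
  Node 5: index 1 -> 0 (moved)
  Node 6: index 3 -> 2 (moved)
  Node 7: index 7 -> 7 (same)
Nodes that changed position: 1 2 5 6

Answer: 1 2 5 6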